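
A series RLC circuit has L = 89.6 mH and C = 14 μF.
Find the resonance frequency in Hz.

Step 1 — Resonance condition Im(Z)=0 gives ω₀ = 1/√(LC).
Step 2 — ω₀ = 1/√(0.0896·1.4e-05) = 892.9 rad/s.
Step 3 — f₀ = ω₀/(2π) = 142.1 Hz.

f₀ = 142.1 Hz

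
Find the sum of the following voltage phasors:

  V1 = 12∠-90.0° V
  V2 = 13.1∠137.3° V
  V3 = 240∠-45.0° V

Step 1 — Convert each phasor to rectangular form:
  V1 = 12·(cos(-90.0°) + j·sin(-90.0°)) = 0 - j12 V
  V2 = 13.1·(cos(137.3°) + j·sin(137.3°)) = -9.627 + j8.884 V
  V3 = 240·(cos(-45.0°) + j·sin(-45.0°)) = 169.7 - j169.7 V
Step 2 — Sum components: V_total = 160.1 - j172.8 V.
Step 3 — Convert to polar: |V_total| = 235.6 V, ∠V_total = -47.2°.

V_total = 235.6∠-47.2° V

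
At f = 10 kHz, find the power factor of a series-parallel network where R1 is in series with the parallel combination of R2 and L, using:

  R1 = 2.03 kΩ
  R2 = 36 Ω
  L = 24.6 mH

Step 1 — Angular frequency: ω = 2π·f = 2π·1e+04 = 6.283e+04 rad/s.
Step 2 — Component impedances:
  R1: Z = R = 2030 Ω
  R2: Z = R = 36 Ω
  L: Z = jωL = j·6.283e+04·0.0246 = 0 + j1546 Ω
Step 3 — Parallel branch: R2 || L = 1/(1/R2 + 1/L) = 35.98 + j0.838 Ω.
Step 4 — Series with R1: Z_total = R1 + (R2 || L) = 2066 + j0.838 Ω = 2066∠0.0° Ω.
Step 5 — Power factor: PF = cos(φ) = Re(Z)/|Z| = 2066/2066 = 1.
Step 6 — Type: Im(Z) = 0.838 ⇒ lagging (phase φ = 0.0°).

PF = 1 (lagging, φ = 0.0°)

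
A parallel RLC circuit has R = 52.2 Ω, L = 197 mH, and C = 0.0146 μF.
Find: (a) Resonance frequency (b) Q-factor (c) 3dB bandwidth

Step 1 — Resonance: ω₀ = 1/√(LC) = 1/√(0.197·1.46e-08) = 1.865e+04 rad/s.
Step 2 — f₀ = ω₀/(2π) = 2968 Hz.
Step 3 — Parallel Q: Q = R/(ω₀L) = 52.2/(1.865e+04·0.197) = 0.01421.
Step 4 — Bandwidth: Δω = ω₀/Q = 1.312e+06 rad/s; BW = Δω/(2π) = 2.088e+05 Hz.

(a) f₀ = 2968 Hz  (b) Q = 0.01421  (c) BW = 2.088e+05 Hz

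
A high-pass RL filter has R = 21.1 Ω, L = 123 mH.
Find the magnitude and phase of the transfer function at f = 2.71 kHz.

Step 1 — Angular frequency: ω = 2π·2710 = 1.703e+04 rad/s.
Step 2 — Transfer function: H(jω) = jωL/(R + jωL).
Step 3 — Numerator jωL = j·2094; denominator R + jωL = 21.1 + j2094.
Step 4 — H = 0.9999 + j0.01007.
Step 5 — Magnitude: |H| = 0.9999 (-0.0 dB); phase: φ = 0.6°.

|H| = 0.9999 (-0.0 dB), φ = 0.6°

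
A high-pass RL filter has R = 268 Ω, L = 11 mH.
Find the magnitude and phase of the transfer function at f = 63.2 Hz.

Step 1 — Angular frequency: ω = 2π·63.2 = 397.1 rad/s.
Step 2 — Transfer function: H(jω) = jωL/(R + jωL).
Step 3 — Numerator jωL = j·4.368; denominator R + jωL = 268 + j4.368.
Step 4 — H = 0.0002656 + j0.01629.
Step 5 — Magnitude: |H| = 0.0163 (-35.8 dB); phase: φ = 89.1°.

|H| = 0.0163 (-35.8 dB), φ = 89.1°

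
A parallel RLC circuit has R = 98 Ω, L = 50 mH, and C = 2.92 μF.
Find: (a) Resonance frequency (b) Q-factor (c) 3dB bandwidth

Step 1 — Resonance: ω₀ = 1/√(LC) = 1/√(0.05·2.92e-06) = 2617 rad/s.
Step 2 — f₀ = ω₀/(2π) = 416.5 Hz.
Step 3 — Parallel Q: Q = R/(ω₀L) = 98/(2617·0.05) = 0.7489.
Step 4 — Bandwidth: Δω = ω₀/Q = 3495 rad/s; BW = Δω/(2π) = 556.2 Hz.

(a) f₀ = 416.5 Hz  (b) Q = 0.7489  (c) BW = 556.2 Hz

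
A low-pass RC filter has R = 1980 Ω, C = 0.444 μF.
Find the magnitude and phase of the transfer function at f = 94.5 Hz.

Step 1 — Angular frequency: ω = 2π·94.5 = 593.8 rad/s.
Step 2 — Transfer function: H(jω) = 1/(1 + jωRC).
Step 3 — Denominator: 1 + jωRC = 1 + j·593.8·1980·4.44e-07 = 1 + j0.522.
Step 4 — H = 0.7859 - j0.4102.
Step 5 — Magnitude: |H| = 0.8865 (-1.0 dB); phase: φ = -27.6°.

|H| = 0.8865 (-1.0 dB), φ = -27.6°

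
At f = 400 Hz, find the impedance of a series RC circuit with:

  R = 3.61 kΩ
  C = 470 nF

Step 1 — Angular frequency: ω = 2π·f = 2π·400 = 2513 rad/s.
Step 2 — Component impedances:
  R: Z = R = 3610 Ω
  C: Z = 1/(jωC) = -j/(ω·C) = 0 - j846.6 Ω
Step 3 — Series combination: Z_total = R + C = 3610 - j846.6 Ω = 3708∠-13.2° Ω.

Z = 3610 - j846.6 Ω = 3708∠-13.2° Ω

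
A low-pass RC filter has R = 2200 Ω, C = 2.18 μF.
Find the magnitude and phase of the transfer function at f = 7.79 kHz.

Step 1 — Angular frequency: ω = 2π·7790 = 4.895e+04 rad/s.
Step 2 — Transfer function: H(jω) = 1/(1 + jωRC).
Step 3 — Denominator: 1 + jωRC = 1 + j·4.895e+04·2200·2.18e-06 = 1 + j234.7.
Step 4 — H = 1.815e-05 - j0.00426.
Step 5 — Magnitude: |H| = 0.00426 (-47.4 dB); phase: φ = -89.8°.

|H| = 0.00426 (-47.4 dB), φ = -89.8°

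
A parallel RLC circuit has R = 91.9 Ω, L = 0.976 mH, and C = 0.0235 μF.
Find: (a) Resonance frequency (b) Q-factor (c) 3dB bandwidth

Step 1 — Resonance: ω₀ = 1/√(LC) = 1/√(0.000976·2.35e-08) = 2.088e+05 rad/s.
Step 2 — f₀ = ω₀/(2π) = 3.323e+04 Hz.
Step 3 — Parallel Q: Q = R/(ω₀L) = 91.9/(2.088e+05·0.000976) = 0.4509.
Step 4 — Bandwidth: Δω = ω₀/Q = 4.63e+05 rad/s; BW = Δω/(2π) = 7.369e+04 Hz.

(a) f₀ = 3.323e+04 Hz  (b) Q = 0.4509  (c) BW = 7.369e+04 Hz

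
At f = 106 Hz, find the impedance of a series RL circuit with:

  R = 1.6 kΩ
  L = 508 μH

Step 1 — Angular frequency: ω = 2π·f = 2π·106 = 666 rad/s.
Step 2 — Component impedances:
  R: Z = R = 1600 Ω
  L: Z = jωL = j·666·0.000508 = 0 + j0.3383 Ω
Step 3 — Series combination: Z_total = R + L = 1600 + j0.3383 Ω = 1600∠0.0° Ω.

Z = 1600 + j0.3383 Ω = 1600∠0.0° Ω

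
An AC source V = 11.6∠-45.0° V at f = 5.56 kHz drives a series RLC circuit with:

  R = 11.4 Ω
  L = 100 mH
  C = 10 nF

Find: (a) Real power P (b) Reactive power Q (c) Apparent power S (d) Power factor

Step 1 — Angular frequency: ω = 2π·f = 2π·5560 = 3.493e+04 rad/s.
Step 2 — Component impedances:
  R: Z = R = 11.4 Ω
  L: Z = jωL = j·3.493e+04·0.1 = 0 + j3493 Ω
  C: Z = 1/(jωC) = -j/(ω·C) = 0 - j2862 Ω
Step 3 — Series combination: Z_total = R + L + C = 11.4 + j631 Ω = 631.1∠89.0° Ω.
Step 4 — Source phasor: V = 11.6∠-45.0° V = 8.202 - j8.202 V.
Step 5 — Current: I = V / Z = -0.01276 - j0.01323 A = 0.01838∠-134.0° A.
Step 6 — Complex power: S = V·I* = 0.003852 + j0.2132 VA.
Step 7 — Real power: P = Re(S) = 0.003852 W.
Step 8 — Reactive power: Q = Im(S) = 0.2132 VAR.
Step 9 — Apparent power: |S| = 0.2132 VA.
Step 10 — Power factor: PF = P/|S| = 0.01806 (lagging).

(a) P = 0.003852 W  (b) Q = 0.2132 VAR  (c) S = 0.2132 VA  (d) PF = 0.01806 (lagging)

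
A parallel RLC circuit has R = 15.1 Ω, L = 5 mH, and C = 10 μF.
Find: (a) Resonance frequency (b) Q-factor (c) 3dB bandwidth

Step 1 — Resonance: ω₀ = 1/√(LC) = 1/√(0.005·1e-05) = 4472 rad/s.
Step 2 — f₀ = ω₀/(2π) = 711.8 Hz.
Step 3 — Parallel Q: Q = R/(ω₀L) = 15.1/(4472·0.005) = 0.6753.
Step 4 — Bandwidth: Δω = ω₀/Q = 6623 rad/s; BW = Δω/(2π) = 1054 Hz.

(a) f₀ = 711.8 Hz  (b) Q = 0.6753  (c) BW = 1054 Hz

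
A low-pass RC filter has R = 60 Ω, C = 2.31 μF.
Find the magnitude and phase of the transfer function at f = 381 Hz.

Step 1 — Angular frequency: ω = 2π·381 = 2394 rad/s.
Step 2 — Transfer function: H(jω) = 1/(1 + jωRC).
Step 3 — Denominator: 1 + jωRC = 1 + j·2394·60·2.31e-06 = 1 + j0.3318.
Step 4 — H = 0.9008 - j0.2989.
Step 5 — Magnitude: |H| = 0.9491 (-0.5 dB); phase: φ = -18.4°.

|H| = 0.9491 (-0.5 dB), φ = -18.4°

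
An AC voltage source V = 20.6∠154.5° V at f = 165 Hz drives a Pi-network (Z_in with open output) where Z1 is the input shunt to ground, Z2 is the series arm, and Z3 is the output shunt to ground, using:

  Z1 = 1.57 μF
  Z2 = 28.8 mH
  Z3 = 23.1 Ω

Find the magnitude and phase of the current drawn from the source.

Step 1 — Angular frequency: ω = 2π·f = 2π·165 = 1037 rad/s.
Step 2 — Component impedances:
  Z1: Z = 1/(jωC) = -j/(ω·C) = 0 - j614.4 Ω
  Z2: Z = jωL = j·1037·0.0288 = 0 + j29.86 Ω
  Z3: Z = R = 23.1 Ω
Step 3 — With open output, the series arm Z2 and the output shunt Z3 appear in series to ground: Z2 + Z3 = 23.1 + j29.86 Ω.
Step 4 — Parallel with input shunt Z1: Z_in = Z1 || (Z2 + Z3) = 25.48 + j30.38 Ω = 39.65∠50.0° Ω.
Step 5 — Source phasor: V = 20.6∠154.5° V = -18.59 + j8.869 V.
Step 6 — Ohm's law: I = V / Z_total = (-18.59 + j8.869) / (25.48 + j30.38) = -0.13 + j0.503 A.
Step 7 — Convert to polar: |I| = 0.5196 A, ∠I = 104.5°.

I = 0.5196∠104.5° A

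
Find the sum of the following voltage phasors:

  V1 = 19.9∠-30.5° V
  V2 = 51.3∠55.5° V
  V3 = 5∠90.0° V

Step 1 — Convert each phasor to rectangular form:
  V1 = 19.9·(cos(-30.5°) + j·sin(-30.5°)) = 17.15 - j10.1 V
  V2 = 51.3·(cos(55.5°) + j·sin(55.5°)) = 29.06 + j42.28 V
  V3 = 5·(cos(90.0°) + j·sin(90.0°)) = 0 + j5 V
Step 2 — Sum components: V_total = 46.2 + j37.18 V.
Step 3 — Convert to polar: |V_total| = 59.3 V, ∠V_total = 38.8°.

V_total = 59.3∠38.8° V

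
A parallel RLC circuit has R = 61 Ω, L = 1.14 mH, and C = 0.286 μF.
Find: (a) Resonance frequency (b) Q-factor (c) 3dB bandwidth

Step 1 — Resonance: ω₀ = 1/√(LC) = 1/√(0.00114·2.86e-07) = 5.538e+04 rad/s.
Step 2 — f₀ = ω₀/(2π) = 8814 Hz.
Step 3 — Parallel Q: Q = R/(ω₀L) = 61/(5.538e+04·0.00114) = 0.9662.
Step 4 — Bandwidth: Δω = ω₀/Q = 5.732e+04 rad/s; BW = Δω/(2π) = 9123 Hz.

(a) f₀ = 8814 Hz  (b) Q = 0.9662  (c) BW = 9123 Hz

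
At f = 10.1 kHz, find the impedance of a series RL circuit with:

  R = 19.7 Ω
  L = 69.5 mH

Step 1 — Angular frequency: ω = 2π·f = 2π·1.01e+04 = 6.346e+04 rad/s.
Step 2 — Component impedances:
  R: Z = R = 19.7 Ω
  L: Z = jωL = j·6.346e+04·0.0695 = 0 + j4410 Ω
Step 3 — Series combination: Z_total = R + L = 19.7 + j4410 Ω = 4411∠89.7° Ω.

Z = 19.7 + j4410 Ω = 4411∠89.7° Ω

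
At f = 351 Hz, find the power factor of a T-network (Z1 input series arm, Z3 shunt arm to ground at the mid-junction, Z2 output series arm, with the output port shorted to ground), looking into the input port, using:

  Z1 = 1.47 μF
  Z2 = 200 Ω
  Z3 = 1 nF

Step 1 — Angular frequency: ω = 2π·f = 2π·351 = 2205 rad/s.
Step 2 — Component impedances:
  Z1: Z = 1/(jωC) = -j/(ω·C) = 0 - j308.5 Ω
  Z2: Z = R = 200 Ω
  Z3: Z = 1/(jωC) = -j/(ω·C) = 0 - j4.534e+05 Ω
Step 3 — With the output port shorted to ground, the output series arm Z2 runs from the junction to ground; the shunt arm Z3 also runs from the junction to ground. They appear in parallel: Z3 || Z2 = 200 - j0.08822 Ω.
Step 4 — Series with input arm Z1: Z_in = Z1 + (Z3 || Z2) = 200 - j308.5 Ω = 367.7∠-57.0° Ω.
Step 5 — Power factor: PF = cos(φ) = Re(Z)/|Z| = 200/367.7 = 0.5439.
Step 6 — Type: Im(Z) = -308.5 ⇒ leading (phase φ = -57.0°).

PF = 0.5439 (leading, φ = -57.0°)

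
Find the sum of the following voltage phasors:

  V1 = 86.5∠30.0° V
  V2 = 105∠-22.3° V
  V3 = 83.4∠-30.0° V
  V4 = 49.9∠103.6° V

Step 1 — Convert each phasor to rectangular form:
  V1 = 86.5·(cos(30.0°) + j·sin(30.0°)) = 74.91 + j43.25 V
  V2 = 105·(cos(-22.3°) + j·sin(-22.3°)) = 97.15 - j39.84 V
  V3 = 83.4·(cos(-30.0°) + j·sin(-30.0°)) = 72.23 - j41.7 V
  V4 = 49.9·(cos(103.6°) + j·sin(103.6°)) = -11.73 + j48.5 V
Step 2 — Sum components: V_total = 232.6 + j10.21 V.
Step 3 — Convert to polar: |V_total| = 232.8 V, ∠V_total = 2.5°.

V_total = 232.8∠2.5° V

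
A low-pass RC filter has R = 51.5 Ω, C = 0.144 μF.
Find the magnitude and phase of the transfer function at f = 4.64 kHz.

Step 1 — Angular frequency: ω = 2π·4640 = 2.915e+04 rad/s.
Step 2 — Transfer function: H(jω) = 1/(1 + jωRC).
Step 3 — Denominator: 1 + jωRC = 1 + j·2.915e+04·51.5·1.44e-07 = 1 + j0.2162.
Step 4 — H = 0.9553 - j0.2066.
Step 5 — Magnitude: |H| = 0.9774 (-0.2 dB); phase: φ = -12.2°.

|H| = 0.9774 (-0.2 dB), φ = -12.2°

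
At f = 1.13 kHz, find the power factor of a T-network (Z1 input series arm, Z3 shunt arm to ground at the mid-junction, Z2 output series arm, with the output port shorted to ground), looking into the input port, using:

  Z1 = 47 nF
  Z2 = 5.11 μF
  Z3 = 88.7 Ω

Step 1 — Angular frequency: ω = 2π·f = 2π·1130 = 7100 rad/s.
Step 2 — Component impedances:
  Z1: Z = 1/(jωC) = -j/(ω·C) = 0 - j2997 Ω
  Z2: Z = 1/(jωC) = -j/(ω·C) = 0 - j27.56 Ω
  Z3: Z = R = 88.7 Ω
Step 3 — With the output port shorted to ground, the output series arm Z2 runs from the junction to ground; the shunt arm Z3 also runs from the junction to ground. They appear in parallel: Z3 || Z2 = 7.811 - j25.14 Ω.
Step 4 — Series with input arm Z1: Z_in = Z1 + (Z3 || Z2) = 7.811 - j3022 Ω = 3022∠-89.9° Ω.
Step 5 — Power factor: PF = cos(φ) = Re(Z)/|Z| = 7.811/3022 = 0.002585.
Step 6 — Type: Im(Z) = -3022 ⇒ leading (phase φ = -89.9°).

PF = 0.002585 (leading, φ = -89.9°)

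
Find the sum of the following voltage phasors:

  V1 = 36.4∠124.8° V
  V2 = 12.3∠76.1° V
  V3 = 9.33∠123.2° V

Step 1 — Convert each phasor to rectangular form:
  V1 = 36.4·(cos(124.8°) + j·sin(124.8°)) = -20.77 + j29.89 V
  V2 = 12.3·(cos(76.1°) + j·sin(76.1°)) = 2.955 + j11.94 V
  V3 = 9.33·(cos(123.2°) + j·sin(123.2°)) = -5.109 + j7.807 V
Step 2 — Sum components: V_total = -22.93 + j49.64 V.
Step 3 — Convert to polar: |V_total| = 54.68 V, ∠V_total = 114.8°.

V_total = 54.68∠114.8° V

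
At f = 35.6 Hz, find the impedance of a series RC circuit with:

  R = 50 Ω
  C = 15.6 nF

Step 1 — Angular frequency: ω = 2π·f = 2π·35.6 = 223.7 rad/s.
Step 2 — Component impedances:
  R: Z = R = 50 Ω
  C: Z = 1/(jωC) = -j/(ω·C) = 0 - j2.866e+05 Ω
Step 3 — Series combination: Z_total = R + C = 50 - j2.866e+05 Ω = 2.866e+05∠-90.0° Ω.

Z = 50 - j2.866e+05 Ω = 2.866e+05∠-90.0° Ω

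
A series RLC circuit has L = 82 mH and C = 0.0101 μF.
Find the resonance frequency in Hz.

Step 1 — Resonance condition Im(Z)=0 gives ω₀ = 1/√(LC).
Step 2 — ω₀ = 1/√(0.082·1.01e-08) = 3.475e+04 rad/s.
Step 3 — f₀ = ω₀/(2π) = 5530 Hz.

f₀ = 5530 Hz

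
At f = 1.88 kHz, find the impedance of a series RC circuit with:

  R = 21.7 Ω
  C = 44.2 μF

Step 1 — Angular frequency: ω = 2π·f = 2π·1880 = 1.181e+04 rad/s.
Step 2 — Component impedances:
  R: Z = R = 21.7 Ω
  C: Z = 1/(jωC) = -j/(ω·C) = 0 - j1.915 Ω
Step 3 — Series combination: Z_total = R + C = 21.7 - j1.915 Ω = 21.78∠-5.0° Ω.

Z = 21.7 - j1.915 Ω = 21.78∠-5.0° Ω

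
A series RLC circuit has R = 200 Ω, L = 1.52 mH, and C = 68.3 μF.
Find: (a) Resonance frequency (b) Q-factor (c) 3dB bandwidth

Step 1 — Resonance: ω₀ = 1/√(LC) = 1/√(0.00152·6.83e-05) = 3104 rad/s.
Step 2 — f₀ = ω₀/(2π) = 494 Hz.
Step 3 — Series Q: Q = ω₀L/R = 3104·0.00152/200 = 0.02359.
Step 4 — Bandwidth: Δω = ω₀/Q = 1.316e+05 rad/s; BW = Δω/(2π) = 2.094e+04 Hz.

(a) f₀ = 494 Hz  (b) Q = 0.02359  (c) BW = 2.094e+04 Hz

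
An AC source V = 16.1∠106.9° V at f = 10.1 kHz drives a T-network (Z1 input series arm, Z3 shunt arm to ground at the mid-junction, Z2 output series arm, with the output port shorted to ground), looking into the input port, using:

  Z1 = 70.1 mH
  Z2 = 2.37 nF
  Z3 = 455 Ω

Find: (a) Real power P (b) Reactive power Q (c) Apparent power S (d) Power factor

Step 1 — Angular frequency: ω = 2π·f = 2π·1.01e+04 = 6.346e+04 rad/s.
Step 2 — Component impedances:
  Z1: Z = jωL = j·6.346e+04·0.0701 = 0 + j4449 Ω
  Z2: Z = 1/(jωC) = -j/(ω·C) = 0 - j6649 Ω
  Z3: Z = R = 455 Ω
Step 3 — With the output port shorted to ground, the output series arm Z2 runs from the junction to ground; the shunt arm Z3 also runs from the junction to ground. They appear in parallel: Z3 || Z2 = 452.9 - j30.99 Ω.
Step 4 — Series with input arm Z1: Z_in = Z1 + (Z3 || Z2) = 452.9 + j4418 Ω = 4441∠84.1° Ω.
Step 5 — Source phasor: V = 16.1∠106.9° V = -4.68 + j15.4 V.
Step 6 — Current: I = V / Z = 0.003343 + j0.001402 A = 0.003626∠22.8° A.
Step 7 — Complex power: S = V·I* = 0.005953 + j0.05807 VA.
Step 8 — Real power: P = Re(S) = 0.005953 W.
Step 9 — Reactive power: Q = Im(S) = 0.05807 VAR.
Step 10 — Apparent power: |S| = 0.05837 VA.
Step 11 — Power factor: PF = P/|S| = 0.102 (lagging).

(a) P = 0.005953 W  (b) Q = 0.05807 VAR  (c) S = 0.05837 VA  (d) PF = 0.102 (lagging)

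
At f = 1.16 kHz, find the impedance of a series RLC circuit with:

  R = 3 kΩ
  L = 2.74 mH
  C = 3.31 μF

Step 1 — Angular frequency: ω = 2π·f = 2π·1160 = 7288 rad/s.
Step 2 — Component impedances:
  R: Z = R = 3000 Ω
  L: Z = jωL = j·7288·0.00274 = 0 + j19.97 Ω
  C: Z = 1/(jωC) = -j/(ω·C) = 0 - j41.45 Ω
Step 3 — Series combination: Z_total = R + L + C = 3000 - j21.48 Ω = 3000∠-0.4° Ω.

Z = 3000 - j21.48 Ω = 3000∠-0.4° Ω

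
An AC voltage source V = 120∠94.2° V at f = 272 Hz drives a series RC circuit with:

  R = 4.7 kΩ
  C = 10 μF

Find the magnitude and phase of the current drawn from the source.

Step 1 — Angular frequency: ω = 2π·f = 2π·272 = 1709 rad/s.
Step 2 — Component impedances:
  R: Z = R = 4700 Ω
  C: Z = 1/(jωC) = -j/(ω·C) = 0 - j58.51 Ω
Step 3 — Series combination: Z_total = R + C = 4700 - j58.51 Ω = 4700∠-0.7° Ω.
Step 4 — Source phasor: V = 120∠94.2° V = -8.789 + j119.7 V.
Step 5 — Ohm's law: I = V / Z_total = (-8.789 + j119.7) / (4700 - j58.51) = -0.002187 + j0.02544 A.
Step 6 — Convert to polar: |I| = 0.02553 A, ∠I = 94.9°.

I = 0.02553∠94.9° A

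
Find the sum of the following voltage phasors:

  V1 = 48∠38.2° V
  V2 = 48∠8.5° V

Step 1 — Convert each phasor to rectangular form:
  V1 = 48·(cos(38.2°) + j·sin(38.2°)) = 37.72 + j29.68 V
  V2 = 48·(cos(8.5°) + j·sin(8.5°)) = 47.47 + j7.095 V
Step 2 — Sum components: V_total = 85.19 + j36.78 V.
Step 3 — Convert to polar: |V_total| = 92.79 V, ∠V_total = 23.4°.

V_total = 92.79∠23.4° V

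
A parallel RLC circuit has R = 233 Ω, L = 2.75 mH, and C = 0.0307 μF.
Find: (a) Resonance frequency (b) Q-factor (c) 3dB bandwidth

Step 1 — Resonance: ω₀ = 1/√(LC) = 1/√(0.00275·3.07e-08) = 1.088e+05 rad/s.
Step 2 — f₀ = ω₀/(2π) = 1.732e+04 Hz.
Step 3 — Parallel Q: Q = R/(ω₀L) = 233/(1.088e+05·0.00275) = 0.7785.
Step 4 — Bandwidth: Δω = ω₀/Q = 1.398e+05 rad/s; BW = Δω/(2π) = 2.225e+04 Hz.

(a) f₀ = 1.732e+04 Hz  (b) Q = 0.7785  (c) BW = 2.225e+04 Hz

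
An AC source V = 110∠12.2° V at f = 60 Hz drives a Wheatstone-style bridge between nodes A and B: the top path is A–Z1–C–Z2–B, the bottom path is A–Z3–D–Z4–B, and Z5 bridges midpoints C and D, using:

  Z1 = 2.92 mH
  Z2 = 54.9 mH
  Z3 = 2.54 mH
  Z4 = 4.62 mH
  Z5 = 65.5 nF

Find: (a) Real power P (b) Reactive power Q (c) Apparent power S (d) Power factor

Step 1 — Angular frequency: ω = 2π·f = 2π·60 = 377 rad/s.
Step 2 — Component impedances:
  Z1: Z = jωL = j·377·0.00292 = 0 + j1.101 Ω
  Z2: Z = jωL = j·377·0.0549 = 0 + j20.7 Ω
  Z3: Z = jωL = j·377·0.00254 = 0 + j0.9576 Ω
  Z4: Z = jωL = j·377·0.00462 = 0 + j1.742 Ω
  Z5: Z = 1/(jωC) = -j/(ω·C) = 0 - j4.05e+04 Ω
Step 3 — Bridge requires nodal analysis (the Z5 bridge couples midpoints C and D, so the two paths cannot be reduced to a simple series/parallel combination). Setting node B to ground and injecting 1 A at node A, the 3-node admittance system at A, C, D solves to V_A = Z_AB = 0 + j2.402 Ω = 2.402∠90.0° Ω.
Step 4 — Source phasor: V = 110∠12.2° V = 107.5 + j23.25 V.
Step 5 — Current: I = V / Z = 9.678 - j44.76 A = 45.8∠-77.8° A.
Step 6 — Complex power: S = V·I* = 0 + j5038 VA.
Step 7 — Real power: P = Re(S) = 0 W.
Step 8 — Reactive power: Q = Im(S) = 5038 VAR.
Step 9 — Apparent power: |S| = 5038 VA.
Step 10 — Power factor: PF = P/|S| = 0 (lagging).

(a) P = 0 W  (b) Q = 5038 VAR  (c) S = 5038 VA  (d) PF = 0 (lagging)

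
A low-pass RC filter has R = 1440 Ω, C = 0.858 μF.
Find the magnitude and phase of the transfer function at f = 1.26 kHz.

Step 1 — Angular frequency: ω = 2π·1260 = 7917 rad/s.
Step 2 — Transfer function: H(jω) = 1/(1 + jωRC).
Step 3 — Denominator: 1 + jωRC = 1 + j·7917·1440·8.58e-07 = 1 + j9.781.
Step 4 — H = 0.01034 - j0.1012.
Step 5 — Magnitude: |H| = 0.1017 (-19.9 dB); phase: φ = -84.2°.

|H| = 0.1017 (-19.9 dB), φ = -84.2°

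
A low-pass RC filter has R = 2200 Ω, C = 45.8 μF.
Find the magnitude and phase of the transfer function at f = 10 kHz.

Step 1 — Angular frequency: ω = 2π·1e+04 = 6.283e+04 rad/s.
Step 2 — Transfer function: H(jω) = 1/(1 + jωRC).
Step 3 — Denominator: 1 + jωRC = 1 + j·6.283e+04·2200·4.58e-05 = 1 + j6331.
Step 4 — H = 2.495e-08 - j0.000158.
Step 5 — Magnitude: |H| = 0.000158 (-76.0 dB); phase: φ = -90.0°.

|H| = 0.000158 (-76.0 dB), φ = -90.0°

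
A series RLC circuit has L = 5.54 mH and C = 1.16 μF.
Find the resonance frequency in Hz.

Step 1 — Resonance condition Im(Z)=0 gives ω₀ = 1/√(LC).
Step 2 — ω₀ = 1/√(0.00554·1.16e-06) = 1.247e+04 rad/s.
Step 3 — f₀ = ω₀/(2π) = 1985 Hz.

f₀ = 1985 Hz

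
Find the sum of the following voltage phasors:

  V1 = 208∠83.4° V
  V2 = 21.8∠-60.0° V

Step 1 — Convert each phasor to rectangular form:
  V1 = 208·(cos(83.4°) + j·sin(83.4°)) = 23.91 + j206.6 V
  V2 = 21.8·(cos(-60.0°) + j·sin(-60.0°)) = 10.9 - j18.88 V
Step 2 — Sum components: V_total = 34.81 + j187.7 V.
Step 3 — Convert to polar: |V_total| = 190.9 V, ∠V_total = 79.5°.

V_total = 190.9∠79.5° V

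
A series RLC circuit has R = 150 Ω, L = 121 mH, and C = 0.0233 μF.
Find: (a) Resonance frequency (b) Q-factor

Step 1 — Resonance condition Im(Z)=0 gives ω₀ = 1/√(LC).
Step 2 — ω₀ = 1/√(0.121·2.33e-08) = 1.883e+04 rad/s.
Step 3 — f₀ = ω₀/(2π) = 2997 Hz.
Step 4 — Series Q: Q = ω₀L/R = 1.883e+04·0.121/150 = 15.19.

(a) f₀ = 2997 Hz  (b) Q = 15.19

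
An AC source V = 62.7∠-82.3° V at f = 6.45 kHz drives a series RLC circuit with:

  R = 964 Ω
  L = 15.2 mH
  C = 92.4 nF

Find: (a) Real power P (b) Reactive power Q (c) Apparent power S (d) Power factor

Step 1 — Angular frequency: ω = 2π·f = 2π·6450 = 4.053e+04 rad/s.
Step 2 — Component impedances:
  R: Z = R = 964 Ω
  L: Z = jωL = j·4.053e+04·0.0152 = 0 + j616 Ω
  C: Z = 1/(jωC) = -j/(ω·C) = 0 - j267 Ω
Step 3 — Series combination: Z_total = R + L + C = 964 + j349 Ω = 1025∠19.9° Ω.
Step 4 — Source phasor: V = 62.7∠-82.3° V = 8.401 - j62.13 V.
Step 5 — Current: I = V / Z = -0.01292 - j0.05978 A = 0.06116∠-102.2° A.
Step 6 — Complex power: S = V·I* = 3.606 + j1.305 VA.
Step 7 — Real power: P = Re(S) = 3.606 W.
Step 8 — Reactive power: Q = Im(S) = 1.305 VAR.
Step 9 — Apparent power: |S| = 3.835 VA.
Step 10 — Power factor: PF = P/|S| = 0.9403 (lagging).

(a) P = 3.606 W  (b) Q = 1.305 VAR  (c) S = 3.835 VA  (d) PF = 0.9403 (lagging)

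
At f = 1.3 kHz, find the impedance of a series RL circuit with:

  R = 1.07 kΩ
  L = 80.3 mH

Step 1 — Angular frequency: ω = 2π·f = 2π·1300 = 8168 rad/s.
Step 2 — Component impedances:
  R: Z = R = 1070 Ω
  L: Z = jωL = j·8168·0.0803 = 0 + j655.9 Ω
Step 3 — Series combination: Z_total = R + L = 1070 + j655.9 Ω = 1255∠31.5° Ω.

Z = 1070 + j655.9 Ω = 1255∠31.5° Ω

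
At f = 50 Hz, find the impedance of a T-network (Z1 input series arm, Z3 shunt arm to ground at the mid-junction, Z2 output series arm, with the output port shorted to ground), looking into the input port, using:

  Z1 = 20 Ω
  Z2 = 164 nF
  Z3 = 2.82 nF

Step 1 — Angular frequency: ω = 2π·f = 2π·50 = 314.2 rad/s.
Step 2 — Component impedances:
  Z1: Z = R = 20 Ω
  Z2: Z = 1/(jωC) = -j/(ω·C) = 0 - j1.941e+04 Ω
  Z3: Z = 1/(jωC) = -j/(ω·C) = 0 - j1.129e+06 Ω
Step 3 — With the output port shorted to ground, the output series arm Z2 runs from the junction to ground; the shunt arm Z3 also runs from the junction to ground. They appear in parallel: Z3 || Z2 = 0 - j1.908e+04 Ω.
Step 4 — Series with input arm Z1: Z_in = Z1 + (Z3 || Z2) = 20 - j1.908e+04 Ω = 1.908e+04∠-89.9° Ω.

Z = 20 - j1.908e+04 Ω = 1.908e+04∠-89.9° Ω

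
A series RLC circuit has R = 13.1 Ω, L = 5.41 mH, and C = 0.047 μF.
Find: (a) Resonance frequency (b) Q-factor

Step 1 — Resonance condition Im(Z)=0 gives ω₀ = 1/√(LC).
Step 2 — ω₀ = 1/√(0.00541·4.7e-08) = 6.271e+04 rad/s.
Step 3 — f₀ = ω₀/(2π) = 9981 Hz.
Step 4 — Series Q: Q = ω₀L/R = 6.271e+04·0.00541/13.1 = 25.9.

(a) f₀ = 9981 Hz  (b) Q = 25.9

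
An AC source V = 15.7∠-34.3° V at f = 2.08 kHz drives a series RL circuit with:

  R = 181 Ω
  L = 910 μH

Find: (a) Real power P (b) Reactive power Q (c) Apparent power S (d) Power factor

Step 1 — Angular frequency: ω = 2π·f = 2π·2080 = 1.307e+04 rad/s.
Step 2 — Component impedances:
  R: Z = R = 181 Ω
  L: Z = jωL = j·1.307e+04·0.00091 = 0 + j11.89 Ω
Step 3 — Series combination: Z_total = R + L = 181 + j11.89 Ω = 181.4∠3.8° Ω.
Step 4 — Source phasor: V = 15.7∠-34.3° V = 12.97 - j8.847 V.
Step 5 — Current: I = V / Z = 0.06815 - j0.05336 A = 0.08655∠-38.1° A.
Step 6 — Complex power: S = V·I* = 1.356 + j0.0891 VA.
Step 7 — Real power: P = Re(S) = 1.356 W.
Step 8 — Reactive power: Q = Im(S) = 0.0891 VAR.
Step 9 — Apparent power: |S| = 1.359 VA.
Step 10 — Power factor: PF = P/|S| = 0.9978 (lagging).

(a) P = 1.356 W  (b) Q = 0.0891 VAR  (c) S = 1.359 VA  (d) PF = 0.9978 (lagging)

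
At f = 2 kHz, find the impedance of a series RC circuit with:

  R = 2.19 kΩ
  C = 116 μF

Step 1 — Angular frequency: ω = 2π·f = 2π·2000 = 1.257e+04 rad/s.
Step 2 — Component impedances:
  R: Z = R = 2190 Ω
  C: Z = 1/(jωC) = -j/(ω·C) = 0 - j0.686 Ω
Step 3 — Series combination: Z_total = R + C = 2190 - j0.686 Ω = 2190∠-0.0° Ω.

Z = 2190 - j0.686 Ω = 2190∠-0.0° Ω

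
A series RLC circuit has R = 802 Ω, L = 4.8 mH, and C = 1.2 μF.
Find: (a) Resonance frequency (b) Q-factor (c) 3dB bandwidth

Step 1 — Resonance condition Im(Z)=0 gives ω₀ = 1/√(LC).
Step 2 — ω₀ = 1/√(0.0048·1.2e-06) = 1.318e+04 rad/s.
Step 3 — f₀ = ω₀/(2π) = 2097 Hz.
Step 4 — Series Q: Q = ω₀L/R = 1.318e+04·0.0048/802 = 0.07886.
Step 5 — 3dB bandwidth: Δω = ω₀/Q = 1.671e+05 rad/s; BW = Δω/(2π) = 2.659e+04 Hz.

(a) f₀ = 2097 Hz  (b) Q = 0.07886  (c) BW = 2.659e+04 Hz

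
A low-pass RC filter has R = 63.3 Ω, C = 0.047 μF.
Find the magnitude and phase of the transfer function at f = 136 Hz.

Step 1 — Angular frequency: ω = 2π·136 = 854.5 rad/s.
Step 2 — Transfer function: H(jω) = 1/(1 + jωRC).
Step 3 — Denominator: 1 + jωRC = 1 + j·854.5·63.3·4.7e-08 = 1 + j0.002542.
Step 4 — H = 1 - j0.002542.
Step 5 — Magnitude: |H| = 1 (-0.0 dB); phase: φ = -0.1°.

|H| = 1 (-0.0 dB), φ = -0.1°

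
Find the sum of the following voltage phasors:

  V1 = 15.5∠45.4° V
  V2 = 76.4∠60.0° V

Step 1 — Convert each phasor to rectangular form:
  V1 = 15.5·(cos(45.4°) + j·sin(45.4°)) = 10.88 + j11.04 V
  V2 = 76.4·(cos(60.0°) + j·sin(60.0°)) = 38.2 + j66.16 V
Step 2 — Sum components: V_total = 49.08 + j77.2 V.
Step 3 — Convert to polar: |V_total| = 91.48 V, ∠V_total = 57.6°.

V_total = 91.48∠57.6° V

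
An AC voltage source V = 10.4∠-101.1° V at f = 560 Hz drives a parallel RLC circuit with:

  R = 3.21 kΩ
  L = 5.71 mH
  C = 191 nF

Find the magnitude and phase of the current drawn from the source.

Step 1 — Angular frequency: ω = 2π·f = 2π·560 = 3519 rad/s.
Step 2 — Component impedances:
  R: Z = R = 3210 Ω
  L: Z = jωL = j·3519·0.00571 = 0 + j20.09 Ω
  C: Z = 1/(jωC) = -j/(ω·C) = 0 - j1488 Ω
Step 3 — Parallel combination: 1/Z_total = 1/R + 1/L + 1/C; Z_total = 0.1292 + j20.37 Ω = 20.37∠89.6° Ω.
Step 4 — Source phasor: V = 10.4∠-101.1° V = -2.002 - j10.21 V.
Step 5 — Ohm's law: I = V / Z_total = (-2.002 - j10.21) / (0.1292 + j20.37) = -0.5017 + j0.09513 A.
Step 6 — Convert to polar: |I| = 0.5107 A, ∠I = 169.3°.

I = 0.5107∠169.3° A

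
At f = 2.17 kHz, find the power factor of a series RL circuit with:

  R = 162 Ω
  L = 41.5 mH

Step 1 — Angular frequency: ω = 2π·f = 2π·2170 = 1.363e+04 rad/s.
Step 2 — Component impedances:
  R: Z = R = 162 Ω
  L: Z = jωL = j·1.363e+04·0.0415 = 0 + j565.8 Ω
Step 3 — Series combination: Z_total = R + L = 162 + j565.8 Ω = 588.6∠74.0° Ω.
Step 4 — Power factor: PF = cos(φ) = Re(Z)/|Z| = 162/588.6 = 0.2752.
Step 5 — Type: Im(Z) = 565.8 ⇒ lagging (phase φ = 74.0°).

PF = 0.2752 (lagging, φ = 74.0°)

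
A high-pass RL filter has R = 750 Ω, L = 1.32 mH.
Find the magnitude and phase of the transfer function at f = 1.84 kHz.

Step 1 — Angular frequency: ω = 2π·1840 = 1.156e+04 rad/s.
Step 2 — Transfer function: H(jω) = jωL/(R + jωL).
Step 3 — Numerator jωL = j·15.26; denominator R + jωL = 750 + j15.26.
Step 4 — H = 0.0004138 + j0.02034.
Step 5 — Magnitude: |H| = 0.02034 (-33.8 dB); phase: φ = 88.8°.

|H| = 0.02034 (-33.8 dB), φ = 88.8°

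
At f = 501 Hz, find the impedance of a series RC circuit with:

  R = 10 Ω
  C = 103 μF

Step 1 — Angular frequency: ω = 2π·f = 2π·501 = 3148 rad/s.
Step 2 — Component impedances:
  R: Z = R = 10 Ω
  C: Z = 1/(jωC) = -j/(ω·C) = 0 - j3.084 Ω
Step 3 — Series combination: Z_total = R + C = 10 - j3.084 Ω = 10.46∠-17.1° Ω.

Z = 10 - j3.084 Ω = 10.46∠-17.1° Ω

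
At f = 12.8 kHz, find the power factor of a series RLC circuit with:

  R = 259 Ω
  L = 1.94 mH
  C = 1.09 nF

Step 1 — Angular frequency: ω = 2π·f = 2π·1.28e+04 = 8.042e+04 rad/s.
Step 2 — Component impedances:
  R: Z = R = 259 Ω
  L: Z = jωL = j·8.042e+04·0.00194 = 0 + j156 Ω
  C: Z = 1/(jωC) = -j/(ω·C) = 0 - j1.141e+04 Ω
Step 3 — Series combination: Z_total = R + L + C = 259 - j1.125e+04 Ω = 1.125e+04∠-88.7° Ω.
Step 4 — Power factor: PF = cos(φ) = Re(Z)/|Z| = 259/11254 = 0.02301.
Step 5 — Type: Im(Z) = -1.125e+04 ⇒ leading (phase φ = -88.7°).

PF = 0.02301 (leading, φ = -88.7°)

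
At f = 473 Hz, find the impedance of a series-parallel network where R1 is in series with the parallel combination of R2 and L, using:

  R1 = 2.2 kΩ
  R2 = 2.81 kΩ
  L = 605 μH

Step 1 — Angular frequency: ω = 2π·f = 2π·473 = 2972 rad/s.
Step 2 — Component impedances:
  R1: Z = R = 2200 Ω
  R2: Z = R = 2810 Ω
  L: Z = jωL = j·2972·0.000605 = 0 + j1.798 Ω
Step 3 — Parallel branch: R2 || L = 1/(1/R2 + 1/L) = 0.00115 + j1.798 Ω.
Step 4 — Series with R1: Z_total = R1 + (R2 || L) = 2200 + j1.798 Ω = 2200∠0.0° Ω.

Z = 2200 + j1.798 Ω = 2200∠0.0° Ω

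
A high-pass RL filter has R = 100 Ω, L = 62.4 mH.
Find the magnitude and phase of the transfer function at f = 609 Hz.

Step 1 — Angular frequency: ω = 2π·609 = 3826 rad/s.
Step 2 — Transfer function: H(jω) = jωL/(R + jωL).
Step 3 — Numerator jωL = j·238.8; denominator R + jωL = 100 + j238.8.
Step 4 — H = 0.8508 + j0.3563.
Step 5 — Magnitude: |H| = 0.9224 (-0.7 dB); phase: φ = 22.7°.

|H| = 0.9224 (-0.7 dB), φ = 22.7°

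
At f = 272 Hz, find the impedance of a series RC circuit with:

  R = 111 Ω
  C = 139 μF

Step 1 — Angular frequency: ω = 2π·f = 2π·272 = 1709 rad/s.
Step 2 — Component impedances:
  R: Z = R = 111 Ω
  C: Z = 1/(jωC) = -j/(ω·C) = 0 - j4.21 Ω
Step 3 — Series combination: Z_total = R + C = 111 - j4.21 Ω = 111.1∠-2.2° Ω.

Z = 111 - j4.21 Ω = 111.1∠-2.2° Ω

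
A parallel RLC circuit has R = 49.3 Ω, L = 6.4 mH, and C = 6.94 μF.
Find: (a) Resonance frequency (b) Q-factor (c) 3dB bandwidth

Step 1 — Resonance: ω₀ = 1/√(LC) = 1/√(0.0064·6.94e-06) = 4745 rad/s.
Step 2 — f₀ = ω₀/(2π) = 755.2 Hz.
Step 3 — Parallel Q: Q = R/(ω₀L) = 49.3/(4745·0.0064) = 1.623.
Step 4 — Bandwidth: Δω = ω₀/Q = 2923 rad/s; BW = Δω/(2π) = 465.2 Hz.

(a) f₀ = 755.2 Hz  (b) Q = 1.623  (c) BW = 465.2 Hz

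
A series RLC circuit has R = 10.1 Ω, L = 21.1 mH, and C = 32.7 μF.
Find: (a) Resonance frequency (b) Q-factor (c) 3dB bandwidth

Step 1 — Resonance: ω₀ = 1/√(LC) = 1/√(0.0211·3.27e-05) = 1204 rad/s.
Step 2 — f₀ = ω₀/(2π) = 191.6 Hz.
Step 3 — Series Q: Q = ω₀L/R = 1204·0.0211/10.1 = 2.515.
Step 4 — Bandwidth: Δω = ω₀/Q = 478.7 rad/s; BW = Δω/(2π) = 76.18 Hz.

(a) f₀ = 191.6 Hz  (b) Q = 2.515  (c) BW = 76.18 Hz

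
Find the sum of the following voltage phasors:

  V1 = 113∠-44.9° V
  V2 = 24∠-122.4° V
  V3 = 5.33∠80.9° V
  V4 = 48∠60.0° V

Step 1 — Convert each phasor to rectangular form:
  V1 = 113·(cos(-44.9°) + j·sin(-44.9°)) = 80.04 - j79.76 V
  V2 = 24·(cos(-122.4°) + j·sin(-122.4°)) = -12.86 - j20.26 V
  V3 = 5.33·(cos(80.9°) + j·sin(80.9°)) = 0.843 + j5.263 V
  V4 = 48·(cos(60.0°) + j·sin(60.0°)) = 24 + j41.57 V
Step 2 — Sum components: V_total = 92.03 - j53.2 V.
Step 3 — Convert to polar: |V_total| = 106.3 V, ∠V_total = -30.0°.

V_total = 106.3∠-30.0° V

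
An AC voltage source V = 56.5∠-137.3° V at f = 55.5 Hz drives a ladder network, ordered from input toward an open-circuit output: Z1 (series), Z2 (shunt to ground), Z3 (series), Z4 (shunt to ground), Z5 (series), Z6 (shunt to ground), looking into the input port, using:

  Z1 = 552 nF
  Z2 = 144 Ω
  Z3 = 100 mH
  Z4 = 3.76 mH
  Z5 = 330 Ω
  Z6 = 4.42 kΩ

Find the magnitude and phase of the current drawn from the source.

Step 1 — Angular frequency: ω = 2π·f = 2π·55.5 = 348.7 rad/s.
Step 2 — Component impedances:
  Z1: Z = 1/(jωC) = -j/(ω·C) = 0 - j5195 Ω
  Z2: Z = R = 144 Ω
  Z3: Z = jωL = j·348.7·0.1 = 0 + j34.87 Ω
  Z4: Z = jωL = j·348.7·0.00376 = 0 + j1.311 Ω
  Z5: Z = R = 330 Ω
  Z6: Z = R = 4420 Ω
Step 3 — Ladder network (open output): work backward from the far end, alternating series and parallel combinations. Z_in = 8.552 - j5161 Ω = 5161∠-89.9° Ω.
Step 4 — Source phasor: V = 56.5∠-137.3° V = -41.52 - j38.32 V.
Step 5 — Ohm's law: I = V / Z_total = (-41.52 - j38.32) / (8.552 - j5161) = 0.007411 - j0.008058 A.
Step 6 — Convert to polar: |I| = 0.01095 A, ∠I = -47.4°.

I = 0.01095∠-47.4° A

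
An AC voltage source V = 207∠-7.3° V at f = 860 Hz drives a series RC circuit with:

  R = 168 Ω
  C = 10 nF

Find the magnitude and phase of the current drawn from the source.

Step 1 — Angular frequency: ω = 2π·f = 2π·860 = 5404 rad/s.
Step 2 — Component impedances:
  R: Z = R = 168 Ω
  C: Z = 1/(jωC) = -j/(ω·C) = 0 - j1.851e+04 Ω
Step 3 — Series combination: Z_total = R + C = 168 - j1.851e+04 Ω = 1.851e+04∠-89.5° Ω.
Step 4 — Source phasor: V = 207∠-7.3° V = 205.3 - j26.3 V.
Step 5 — Ohm's law: I = V / Z_total = (205.3 - j26.3) / (168 - j1.851e+04) = 0.001522 + j0.01108 A.
Step 6 — Convert to polar: |I| = 0.01118 A, ∠I = 82.2°.

I = 0.01118∠82.2° A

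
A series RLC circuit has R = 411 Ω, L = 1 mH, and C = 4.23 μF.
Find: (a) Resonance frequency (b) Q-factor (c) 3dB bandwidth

Step 1 — Resonance: ω₀ = 1/√(LC) = 1/√(0.001·4.23e-06) = 1.538e+04 rad/s.
Step 2 — f₀ = ω₀/(2π) = 2447 Hz.
Step 3 — Series Q: Q = ω₀L/R = 1.538e+04·0.001/411 = 0.03741.
Step 4 — Bandwidth: Δω = ω₀/Q = 4.11e+05 rad/s; BW = Δω/(2π) = 6.541e+04 Hz.

(a) f₀ = 2447 Hz  (b) Q = 0.03741  (c) BW = 6.541e+04 Hz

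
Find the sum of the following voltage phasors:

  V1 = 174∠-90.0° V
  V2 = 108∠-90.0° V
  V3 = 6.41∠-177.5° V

Step 1 — Convert each phasor to rectangular form:
  V1 = 174·(cos(-90.0°) + j·sin(-90.0°)) = 0 - j174 V
  V2 = 108·(cos(-90.0°) + j·sin(-90.0°)) = 0 - j108 V
  V3 = 6.41·(cos(-177.5°) + j·sin(-177.5°)) = -6.404 - j0.2796 V
Step 2 — Sum components: V_total = -6.404 - j282.3 V.
Step 3 — Convert to polar: |V_total| = 282.4 V, ∠V_total = -91.3°.

V_total = 282.4∠-91.3° V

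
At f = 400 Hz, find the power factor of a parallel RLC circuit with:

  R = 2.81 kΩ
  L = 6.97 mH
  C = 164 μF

Step 1 — Angular frequency: ω = 2π·f = 2π·400 = 2513 rad/s.
Step 2 — Component impedances:
  R: Z = R = 2810 Ω
  L: Z = jωL = j·2513·0.00697 = 0 + j17.52 Ω
  C: Z = 1/(jωC) = -j/(ω·C) = 0 - j2.426 Ω
Step 3 — Parallel combination: 1/Z_total = 1/R + 1/L + 1/C; Z_total = 0.002822 - j2.816 Ω = 2.816∠-89.9° Ω.
Step 4 — Power factor: PF = cos(φ) = Re(Z)/|Z| = 0.002822/2.816 = 0.001002.
Step 5 — Type: Im(Z) = -2.816 ⇒ leading (phase φ = -89.9°).

PF = 0.001002 (leading, φ = -89.9°)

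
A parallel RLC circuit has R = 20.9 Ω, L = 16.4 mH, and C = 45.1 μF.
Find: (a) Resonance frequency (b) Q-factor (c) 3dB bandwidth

Step 1 — Resonance: ω₀ = 1/√(LC) = 1/√(0.0164·4.51e-05) = 1163 rad/s.
Step 2 — f₀ = ω₀/(2π) = 185.1 Hz.
Step 3 — Parallel Q: Q = R/(ω₀L) = 20.9/(1163·0.0164) = 1.096.
Step 4 — Bandwidth: Δω = ω₀/Q = 1061 rad/s; BW = Δω/(2π) = 168.8 Hz.

(a) f₀ = 185.1 Hz  (b) Q = 1.096  (c) BW = 168.8 Hz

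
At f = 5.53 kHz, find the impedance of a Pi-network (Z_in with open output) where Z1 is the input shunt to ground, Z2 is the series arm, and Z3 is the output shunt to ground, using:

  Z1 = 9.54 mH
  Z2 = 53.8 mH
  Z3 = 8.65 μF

Step 1 — Angular frequency: ω = 2π·f = 2π·5530 = 3.475e+04 rad/s.
Step 2 — Component impedances:
  Z1: Z = jωL = j·3.475e+04·0.00954 = 0 + j331.5 Ω
  Z2: Z = jωL = j·3.475e+04·0.0538 = 0 + j1869 Ω
  Z3: Z = 1/(jωC) = -j/(ω·C) = 0 - j3.327 Ω
Step 3 — With open output, the series arm Z2 and the output shunt Z3 appear in series to ground: Z2 + Z3 = 0 + j1866 Ω.
Step 4 — Parallel with input shunt Z1: Z_in = Z1 || (Z2 + Z3) = 0 + j281.5 Ω = 281.5∠90.0° Ω.

Z = 0 + j281.5 Ω = 281.5∠90.0° Ω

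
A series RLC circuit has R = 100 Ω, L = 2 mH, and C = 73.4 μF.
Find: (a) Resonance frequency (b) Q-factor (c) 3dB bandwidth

Step 1 — Resonance: ω₀ = 1/√(LC) = 1/√(0.002·7.34e-05) = 2610 rad/s.
Step 2 — f₀ = ω₀/(2π) = 415.4 Hz.
Step 3 — Series Q: Q = ω₀L/R = 2610·0.002/100 = 0.0522.
Step 4 — Bandwidth: Δω = ω₀/Q = 5e+04 rad/s; BW = Δω/(2π) = 7958 Hz.

(a) f₀ = 415.4 Hz  (b) Q = 0.0522  (c) BW = 7958 Hz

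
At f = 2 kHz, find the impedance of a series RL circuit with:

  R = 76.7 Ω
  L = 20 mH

Step 1 — Angular frequency: ω = 2π·f = 2π·2000 = 1.257e+04 rad/s.
Step 2 — Component impedances:
  R: Z = R = 76.7 Ω
  L: Z = jωL = j·1.257e+04·0.02 = 0 + j251.3 Ω
Step 3 — Series combination: Z_total = R + L = 76.7 + j251.3 Ω = 262.8∠73.0° Ω.

Z = 76.7 + j251.3 Ω = 262.8∠73.0° Ω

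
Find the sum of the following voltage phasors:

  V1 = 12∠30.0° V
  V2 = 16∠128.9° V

Step 1 — Convert each phasor to rectangular form:
  V1 = 12·(cos(30.0°) + j·sin(30.0°)) = 10.39 + j6 V
  V2 = 16·(cos(128.9°) + j·sin(128.9°)) = -10.05 + j12.45 V
Step 2 — Sum components: V_total = 0.3449 + j18.45 V.
Step 3 — Convert to polar: |V_total| = 18.46 V, ∠V_total = 88.9°.

V_total = 18.46∠88.9° V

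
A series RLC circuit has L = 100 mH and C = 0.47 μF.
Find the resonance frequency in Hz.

Step 1 — Resonance condition Im(Z)=0 gives ω₀ = 1/√(LC).
Step 2 — ω₀ = 1/√(0.1·4.7e-07) = 4613 rad/s.
Step 3 — f₀ = ω₀/(2π) = 734.1 Hz.

f₀ = 734.1 Hz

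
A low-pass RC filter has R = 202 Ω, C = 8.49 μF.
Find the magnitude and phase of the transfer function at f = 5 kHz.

Step 1 — Angular frequency: ω = 2π·5000 = 3.142e+04 rad/s.
Step 2 — Transfer function: H(jω) = 1/(1 + jωRC).
Step 3 — Denominator: 1 + jωRC = 1 + j·3.142e+04·202·8.49e-06 = 1 + j53.88.
Step 4 — H = 0.0003444 - j0.01855.
Step 5 — Magnitude: |H| = 0.01856 (-34.6 dB); phase: φ = -88.9°.

|H| = 0.01856 (-34.6 dB), φ = -88.9°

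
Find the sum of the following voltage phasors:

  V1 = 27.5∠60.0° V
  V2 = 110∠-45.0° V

Step 1 — Convert each phasor to rectangular form:
  V1 = 27.5·(cos(60.0°) + j·sin(60.0°)) = 13.75 + j23.82 V
  V2 = 110·(cos(-45.0°) + j·sin(-45.0°)) = 77.78 - j77.78 V
Step 2 — Sum components: V_total = 91.53 - j53.97 V.
Step 3 — Convert to polar: |V_total| = 106.3 V, ∠V_total = -30.5°.

V_total = 106.3∠-30.5° V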